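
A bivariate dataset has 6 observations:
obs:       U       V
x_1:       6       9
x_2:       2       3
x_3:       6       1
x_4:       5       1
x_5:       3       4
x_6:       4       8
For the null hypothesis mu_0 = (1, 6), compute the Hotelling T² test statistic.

Step 1 — sample mean vector:
  mean(U) = (6 + 2 + 6 + 5 + 3 + 4) / 6 = 26/6 = 4.3333
  mean(V) = (9 + 3 + 1 + 1 + 4 + 8) / 6 = 26/6 = 4.3333
  x̄ = (4.3333, 4.3333),  deviation x̄ - mu_0 = (4.3333, 4.3333) - (1, 6) = (3.3333, -1.6667).

Step 2 — sample covariance matrix, S[i,j] = (1/(n-1)) · Σ_k (x_{k,i} - mean_i) · (x_{k,j} - mean_j), divisor n-1 = 5:
  S[U,U] = ((1.6667)·(1.6667) + (-2.3333)·(-2.3333) + (1.6667)·(1.6667) + (0.6667)·(0.6667) + (-1.3333)·(-1.3333) + (-0.3333)·(-0.3333)) / 5 = 13.3333/5 = 2.6667
  S[U,V] = ((1.6667)·(4.6667) + (-2.3333)·(-1.3333) + (1.6667)·(-3.3333) + (0.6667)·(-3.3333) + (-1.3333)·(-0.3333) + (-0.3333)·(3.6667)) / 5 = 2.3333/5 = 0.4667
  S[V,V] = ((4.6667)·(4.6667) + (-1.3333)·(-1.3333) + (-3.3333)·(-3.3333) + (-3.3333)·(-3.3333) + (-0.3333)·(-0.3333) + (3.6667)·(3.6667)) / 5 = 59.3333/5 = 11.8667
  S = [[2.6667, 0.4667],
 [0.4667, 11.8667]].

Step 3 — invert S. det(S) = 2.6667·11.8667 - (0.4667)² = 31.4267.
  S^{-1} = (1/det) · [[d, -b], [-b, a]] = [[0.3776, -0.0148],
 [-0.0148, 0.0849]].

Step 4 — quadratic form (x̄ - mu_0)^T · S^{-1} · (x̄ - mu_0):
  S^{-1} · (x̄ - mu_0) = (1.2834, -0.1909),
  (x̄ - mu_0)^T · [...] = (3.3333)·(1.2834) + (-1.6667)·(-0.1909) = 4.5962.

Step 5 — scale by n: T² = 6 · 4.5962 = 27.5774.

T² ≈ 27.5774


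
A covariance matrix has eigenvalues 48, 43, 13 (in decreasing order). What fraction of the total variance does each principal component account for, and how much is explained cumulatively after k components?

Step 1 — total variance = trace(Sigma) = Σ λ_i = 48 + 43 + 13 = 104.

Step 2 — fraction explained by component i = λ_i / Σ λ:
  PC1: 48/104 = 0.4615
  PC2: 43/104 = 0.4135
  PC3: 13/104 = 0.125

Step 3 — cumulative fraction after k components = (λ_1 + ... + λ_k) / Σ λ:
  k = 1: 48/104 = 0.4615
  k = 2: (48 + 43)/104 = 91/104 = 0.875
  k = 3: (48 + 43 + 13)/104 = 104/104 = 1

Summary (fraction, with percent):

explained: PC1 0.4615 (46.15%), PC2 0.4135 (41.35%), PC3 0.125 (12.5%);  cumulative: 0.4615, 0.875, 1


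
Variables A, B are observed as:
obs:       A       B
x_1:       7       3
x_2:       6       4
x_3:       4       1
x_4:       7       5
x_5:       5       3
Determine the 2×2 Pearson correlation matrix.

Step 1 — column means:
  mean(A) = (7 + 6 + 4 + 7 + 5) / 5 = 29/5 = 5.8
  mean(B) = (3 + 4 + 1 + 5 + 3) / 5 = 16/5 = 3.2

Step 2 — sample variances and covariances s[i,j] = (1/(n-1)) · Σ_k (x_{k,i} - mean_i) · (x_{k,j} - mean_j), with n-1 = 4:
  s[A,A] = ((1.2)·(1.2) + (0.2)·(0.2) + (-1.8)·(-1.8) + (1.2)·(1.2) + (-0.8)·(-0.8)) / 4 = 6.8/4 = 1.7
  s[A,B] = ((1.2)·(-0.2) + (0.2)·(0.8) + (-1.8)·(-2.2) + (1.2)·(1.8) + (-0.8)·(-0.2)) / 4 = 6.2/4 = 1.55
  s[B,B] = ((-0.2)·(-0.2) + (0.8)·(0.8) + (-2.2)·(-2.2) + (1.8)·(1.8) + (-0.2)·(-0.2)) / 4 = 8.8/4 = 2.2
  Sample standard deviations s_i = √(s[i,i]):
  s(A) = √(1.7) = 1.3038
  s(B) = √(2.2) = 1.4832

Step 3 — r_{ij} = s_{ij} / (s_i · s_j):
  r[A,A] = 1 (diagonal).
  r[A,B] = 1.55 / (1.3038 · 1.4832) = 1.55 / 1.9339 = 0.8015
  r[B,B] = 1 (diagonal).

R is symmetric with unit diagonal. Assembling:

R = [[1, 0.8015],
 [0.8015, 1]]


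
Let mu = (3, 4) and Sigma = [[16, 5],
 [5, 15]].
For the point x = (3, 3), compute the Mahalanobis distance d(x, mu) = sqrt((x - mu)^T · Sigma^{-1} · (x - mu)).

Step 1 — centre the observation: (x - mu) = (0, -1).

Step 2 — invert Sigma. det(Sigma) = 16·15 - (5)² = 215.
  Sigma^{-1} = (1/det) · [[d, -b], [-b, a]] = [[0.0698, -0.0233],
 [-0.0233, 0.0744]].

Step 3 — form the quadratic (x - mu)^T · Sigma^{-1} · (x - mu):
  Sigma^{-1} · (x - mu) = (0.0233, -0.0744).
  (x - mu)^T · [Sigma^{-1} · (x - mu)] = (0)·(0.0233) + (-1)·(-0.0744) = 0.0744.

Step 4 — take square root: d = √(0.0744) ≈ 0.2728.

d(x, mu) = √(0.0744) ≈ 0.2728


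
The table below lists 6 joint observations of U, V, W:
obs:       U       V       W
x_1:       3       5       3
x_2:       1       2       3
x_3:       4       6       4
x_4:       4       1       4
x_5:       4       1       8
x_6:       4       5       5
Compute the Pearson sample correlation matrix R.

Step 1 — column means:
  mean(U) = (3 + 1 + 4 + 4 + 4 + 4) / 6 = 20/6 = 3.3333
  mean(V) = (5 + 2 + 6 + 1 + 1 + 5) / 6 = 20/6 = 3.3333
  mean(W) = (3 + 3 + 4 + 4 + 8 + 5) / 6 = 27/6 = 4.5

Step 2 — sample variances and covariances s[i,j] = (1/(n-1)) · Σ_k (x_{k,i} - mean_i) · (x_{k,j} - mean_j), with n-1 = 5:
  s[U,U] = ((-0.3333)·(-0.3333) + (-2.3333)·(-2.3333) + (0.6667)·(0.6667) + (0.6667)·(0.6667) + (0.6667)·(0.6667) + (0.6667)·(0.6667)) / 5 = 7.3333/5 = 1.4667
  s[U,V] = ((-0.3333)·(1.6667) + (-2.3333)·(-1.3333) + (0.6667)·(2.6667) + (0.6667)·(-2.3333) + (0.6667)·(-2.3333) + (0.6667)·(1.6667)) / 5 = 2.3333/5 = 0.4667
  s[U,W] = ((-0.3333)·(-1.5) + (-2.3333)·(-1.5) + (0.6667)·(-0.5) + (0.6667)·(-0.5) + (0.6667)·(3.5) + (0.6667)·(0.5)) / 5 = 6/5 = 1.2
  s[V,V] = ((1.6667)·(1.6667) + (-1.3333)·(-1.3333) + (2.6667)·(2.6667) + (-2.3333)·(-2.3333) + (-2.3333)·(-2.3333) + (1.6667)·(1.6667)) / 5 = 25.3333/5 = 5.0667
  s[V,W] = ((1.6667)·(-1.5) + (-1.3333)·(-1.5) + (2.6667)·(-0.5) + (-2.3333)·(-0.5) + (-2.3333)·(3.5) + (1.6667)·(0.5)) / 5 = -8/5 = -1.6
  s[W,W] = ((-1.5)·(-1.5) + (-1.5)·(-1.5) + (-0.5)·(-0.5) + (-0.5)·(-0.5) + (3.5)·(3.5) + (0.5)·(0.5)) / 5 = 17.5/5 = 3.5
  Sample standard deviations s_i = √(s[i,i]):
  s(U) = √(1.4667) = 1.2111
  s(V) = √(5.0667) = 2.2509
  s(W) = √(3.5) = 1.8708

Step 3 — r_{ij} = s_{ij} / (s_i · s_j):
  r[U,U] = 1 (diagonal).
  r[U,V] = 0.4667 / (1.2111 · 2.2509) = 0.4667 / 2.726 = 0.1712
  r[U,W] = 1.2 / (1.2111 · 1.8708) = 1.2 / 2.2657 = 0.5296
  r[V,V] = 1 (diagonal).
  r[V,W] = -1.6 / (2.2509 · 1.8708) = -1.6 / 4.2111 = -0.3799
  r[W,W] = 1 (diagonal).

R is symmetric with unit diagonal. Assembling:

R = [[1, 0.1712, 0.5296],
 [0.1712, 1, -0.3799],
 [0.5296, -0.3799, 1]]


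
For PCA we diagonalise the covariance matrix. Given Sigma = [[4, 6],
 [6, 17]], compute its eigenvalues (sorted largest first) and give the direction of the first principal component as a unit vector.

Step 1 — characteristic polynomial of 2×2 Sigma:
  det(Sigma - λI) = λ² - trace · λ + det = 0.
  trace = 4 + 17 = 21, det = 4·17 - (6)² = 32.
Step 2 — discriminant:
  Δ = trace² - 4·det = 441 - 128 = 313.
Step 3 — eigenvalues:
  λ = (trace ± √Δ)/2 = (21 ± 17.6918)/2,
  λ_1 = 19.3459,  λ_2 = 1.6541.

Step 4 — unit eigenvector for λ_1: solve (Sigma - λ_1 I)v = 0. First row:
  (4 - 19.3459)·v_x + (6)·v_y = 0, i.e. (-15.3459)·v_x + (6)·v_y = 0,
  so v ∝ (b, λ_1 - a) = (6, 15.3459) = u.
  ||u|| = √((6)² + (15.3459)²) = √(271.4967) ≈ 16.4772,
  v_1 = u/||u|| ≈ (0.3641, 0.9313) (||v_1|| = 1).

λ_1 = 19.3459,  λ_2 = 1.6541;  v_1 ≈ (0.3641, 0.9313)


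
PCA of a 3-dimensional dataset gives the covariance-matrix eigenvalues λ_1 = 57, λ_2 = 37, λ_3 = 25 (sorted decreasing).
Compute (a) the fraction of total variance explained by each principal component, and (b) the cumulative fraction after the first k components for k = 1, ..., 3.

Step 1 — total variance = trace(Sigma) = Σ λ_i = 57 + 37 + 25 = 119.

Step 2 — fraction explained by component i = λ_i / Σ λ:
  PC1: 57/119 = 0.479
  PC2: 37/119 = 0.3109
  PC3: 25/119 = 0.2101

Step 3 — cumulative fraction after k components = (λ_1 + ... + λ_k) / Σ λ:
  k = 1: 57/119 = 0.479
  k = 2: (57 + 37)/119 = 94/119 = 0.7899
  k = 3: (57 + 37 + 25)/119 = 119/119 = 1

Summary (fraction, with percent):

explained: PC1 0.479 (47.9%), PC2 0.3109 (31.09%), PC3 0.2101 (21.01%);  cumulative: 0.479, 0.7899, 1


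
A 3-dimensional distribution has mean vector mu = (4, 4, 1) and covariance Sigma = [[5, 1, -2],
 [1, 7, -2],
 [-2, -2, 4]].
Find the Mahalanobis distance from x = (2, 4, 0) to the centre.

Step 1 — centre the observation: (x - mu) = (-2, 0, -1).

Step 2 — invert Sigma (cofactor / det for 3×3, or solve directly):
  Sigma^{-1} = [[0.25, 0, 0.125],
 [0, 0.1667, 0.0833],
 [0.125, 0.0833, 0.3542]].

Step 3 — form the quadratic (x - mu)^T · Sigma^{-1} · (x - mu):
  Sigma^{-1} · (x - mu) = (-0.625, -0.0833, -0.6042).
  (x - mu)^T · [Sigma^{-1} · (x - mu)] = (-2)·(-0.625) + (0)·(-0.0833) + (-1)·(-0.6042) = 1.8542.

Step 4 — take square root: d = √(1.8542) ≈ 1.3617.

d(x, mu) = √(1.8542) ≈ 1.3617


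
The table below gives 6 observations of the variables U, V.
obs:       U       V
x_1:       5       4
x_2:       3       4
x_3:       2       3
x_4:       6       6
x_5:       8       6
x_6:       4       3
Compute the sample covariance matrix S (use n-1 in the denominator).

Step 1 — column means:
  mean(U) = (5 + 3 + 2 + 6 + 8 + 4) / 6 = 28/6 = 4.6667
  mean(V) = (4 + 4 + 3 + 6 + 6 + 3) / 6 = 26/6 = 4.3333

Step 2 — sample covariance S[i,j] = (1/(n-1)) · Σ_k (x_{k,i} - mean_i) · (x_{k,j} - mean_j), with n-1 = 5.
  S[U,U] = ((0.3333)·(0.3333) + (-1.6667)·(-1.6667) + (-2.6667)·(-2.6667) + (1.3333)·(1.3333) + (3.3333)·(3.3333) + (-0.6667)·(-0.6667)) / 5 = 23.3333/5 = 4.6667
  S[U,V] = ((0.3333)·(-0.3333) + (-1.6667)·(-0.3333) + (-2.6667)·(-1.3333) + (1.3333)·(1.6667) + (3.3333)·(1.6667) + (-0.6667)·(-1.3333)) / 5 = 12.6667/5 = 2.5333
  S[V,V] = ((-0.3333)·(-0.3333) + (-0.3333)·(-0.3333) + (-1.3333)·(-1.3333) + (1.6667)·(1.6667) + (1.6667)·(1.6667) + (-1.3333)·(-1.3333)) / 5 = 9.3333/5 = 1.8667

S is symmetric (S[j,i] = S[i,j]). Assembling:

S = [[4.6667, 2.5333],
 [2.5333, 1.8667]]


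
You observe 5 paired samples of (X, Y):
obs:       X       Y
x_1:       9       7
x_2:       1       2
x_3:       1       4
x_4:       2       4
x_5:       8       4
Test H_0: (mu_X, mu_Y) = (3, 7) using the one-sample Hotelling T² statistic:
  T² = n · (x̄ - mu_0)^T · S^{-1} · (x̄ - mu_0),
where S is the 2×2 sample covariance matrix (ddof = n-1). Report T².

Step 1 — sample mean vector:
  mean(X) = (9 + 1 + 1 + 2 + 8) / 5 = 21/5 = 4.2
  mean(Y) = (7 + 2 + 4 + 4 + 4) / 5 = 21/5 = 4.2
  x̄ = (4.2, 4.2),  deviation x̄ - mu_0 = (4.2, 4.2) - (3, 7) = (1.2, -2.8).

Step 2 — sample covariance matrix, S[i,j] = (1/(n-1)) · Σ_k (x_{k,i} - mean_i) · (x_{k,j} - mean_j), divisor n-1 = 4:
  S[X,X] = ((4.8)·(4.8) + (-3.2)·(-3.2) + (-3.2)·(-3.2) + (-2.2)·(-2.2) + (3.8)·(3.8)) / 4 = 62.8/4 = 15.7
  S[X,Y] = ((4.8)·(2.8) + (-3.2)·(-2.2) + (-3.2)·(-0.2) + (-2.2)·(-0.2) + (3.8)·(-0.2)) / 4 = 20.8/4 = 5.2
  S[Y,Y] = ((2.8)·(2.8) + (-2.2)·(-2.2) + (-0.2)·(-0.2) + (-0.2)·(-0.2) + (-0.2)·(-0.2)) / 4 = 12.8/4 = 3.2
  S = [[15.7, 5.2],
 [5.2, 3.2]].

Step 3 — invert S. det(S) = 15.7·3.2 - (5.2)² = 23.2.
  S^{-1} = (1/det) · [[d, -b], [-b, a]] = [[0.1379, -0.2241],
 [-0.2241, 0.6767]].

Step 4 — quadratic form (x̄ - mu_0)^T · S^{-1} · (x̄ - mu_0):
  S^{-1} · (x̄ - mu_0) = (0.7931, -2.1638),
  (x̄ - mu_0)^T · [...] = (1.2)·(0.7931) + (-2.8)·(-2.1638) = 7.0103.

Step 5 — scale by n: T² = 5 · 7.0103 = 35.0517.

T² ≈ 35.0517


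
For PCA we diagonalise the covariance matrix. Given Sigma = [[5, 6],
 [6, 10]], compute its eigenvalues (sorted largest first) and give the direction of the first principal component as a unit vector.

Step 1 — characteristic polynomial of 2×2 Sigma:
  det(Sigma - λI) = λ² - trace · λ + det = 0.
  trace = 5 + 10 = 15, det = 5·10 - (6)² = 14.
Step 2 — discriminant:
  Δ = trace² - 4·det = 225 - 56 = 169.
Step 3 — eigenvalues:
  λ = (trace ± √Δ)/2 = (15 ± 13)/2,
  λ_1 = 14,  λ_2 = 1.

Step 4 — unit eigenvector for λ_1: solve (Sigma - λ_1 I)v = 0. First row:
  (5 - 14)·v_x + (6)·v_y = 0, i.e. (-9)·v_x + (6)·v_y = 0,
  so v ∝ (b, λ_1 - a) = (6, 9) = u.
  ||u|| = √((6)² + (9)²) = √(117) ≈ 10.8167,
  v_1 = u/||u|| ≈ (0.5547, 0.8321) (||v_1|| = 1).

λ_1 = 14,  λ_2 = 1;  v_1 ≈ (0.5547, 0.8321)


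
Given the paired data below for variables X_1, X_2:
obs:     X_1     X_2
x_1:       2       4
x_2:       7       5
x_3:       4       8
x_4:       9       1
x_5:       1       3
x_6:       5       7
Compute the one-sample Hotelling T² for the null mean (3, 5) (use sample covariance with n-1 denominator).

Step 1 — sample mean vector:
  mean(X_1) = (2 + 7 + 4 + 9 + 1 + 5) / 6 = 28/6 = 4.6667
  mean(X_2) = (4 + 5 + 8 + 1 + 3 + 7) / 6 = 28/6 = 4.6667
  x̄ = (4.6667, 4.6667),  deviation x̄ - mu_0 = (4.6667, 4.6667) - (3, 5) = (1.6667, -0.3333).

Step 2 — sample covariance matrix, S[i,j] = (1/(n-1)) · Σ_k (x_{k,i} - mean_i) · (x_{k,j} - mean_j), divisor n-1 = 5:
  S[X_1,X_1] = ((-2.6667)·(-2.6667) + (2.3333)·(2.3333) + (-0.6667)·(-0.6667) + (4.3333)·(4.3333) + (-3.6667)·(-3.6667) + (0.3333)·(0.3333)) / 5 = 45.3333/5 = 9.0667
  S[X_1,X_2] = ((-2.6667)·(-0.6667) + (2.3333)·(0.3333) + (-0.6667)·(3.3333) + (4.3333)·(-3.6667) + (-3.6667)·(-1.6667) + (0.3333)·(2.3333)) / 5 = -8.6667/5 = -1.7333
  S[X_2,X_2] = ((-0.6667)·(-0.6667) + (0.3333)·(0.3333) + (3.3333)·(3.3333) + (-3.6667)·(-3.6667) + (-1.6667)·(-1.6667) + (2.3333)·(2.3333)) / 5 = 33.3333/5 = 6.6667
  S = [[9.0667, -1.7333],
 [-1.7333, 6.6667]].

Step 3 — invert S. det(S) = 9.0667·6.6667 - (-1.7333)² = 57.44.
  S^{-1} = (1/det) · [[d, -b], [-b, a]] = [[0.1161, 0.0302],
 [0.0302, 0.1578]].

Step 4 — quadratic form (x̄ - mu_0)^T · S^{-1} · (x̄ - mu_0):
  S^{-1} · (x̄ - mu_0) = (0.1834, -0.0023),
  (x̄ - mu_0)^T · [...] = (1.6667)·(0.1834) + (-0.3333)·(-0.0023) = 0.3064.

Step 5 — scale by n: T² = 6 · 0.3064 = 1.8384.

T² ≈ 1.8384


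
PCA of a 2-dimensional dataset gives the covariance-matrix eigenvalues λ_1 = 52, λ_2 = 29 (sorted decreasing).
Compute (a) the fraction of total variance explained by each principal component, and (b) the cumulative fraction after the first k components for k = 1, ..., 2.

Step 1 — total variance = trace(Sigma) = Σ λ_i = 52 + 29 = 81.

Step 2 — fraction explained by component i = λ_i / Σ λ:
  PC1: 52/81 = 0.642
  PC2: 29/81 = 0.358

Step 3 — cumulative fraction after k components = (λ_1 + ... + λ_k) / Σ λ:
  k = 1: 52/81 = 0.642
  k = 2: (52 + 29)/81 = 81/81 = 1

Summary (fraction, with percent):

explained: PC1 0.642 (64.2%), PC2 0.358 (35.8%);  cumulative: 0.642, 1


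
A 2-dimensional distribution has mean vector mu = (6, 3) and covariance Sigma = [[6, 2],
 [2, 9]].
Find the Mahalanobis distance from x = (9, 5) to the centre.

Step 1 — centre the observation: (x - mu) = (3, 2).

Step 2 — invert Sigma. det(Sigma) = 6·9 - (2)² = 50.
  Sigma^{-1} = (1/det) · [[d, -b], [-b, a]] = [[0.18, -0.04],
 [-0.04, 0.12]].

Step 3 — form the quadratic (x - mu)^T · Sigma^{-1} · (x - mu):
  Sigma^{-1} · (x - mu) = (0.46, 0.12).
  (x - mu)^T · [Sigma^{-1} · (x - mu)] = (3)·(0.46) + (2)·(0.12) = 1.62.

Step 4 — take square root: d = √(1.62) ≈ 1.2728.

d(x, mu) = √(1.62) ≈ 1.2728


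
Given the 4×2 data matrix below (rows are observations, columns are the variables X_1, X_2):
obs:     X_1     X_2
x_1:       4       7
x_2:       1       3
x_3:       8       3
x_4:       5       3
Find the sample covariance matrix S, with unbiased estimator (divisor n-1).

Step 1 — column means:
  mean(X_1) = (4 + 1 + 8 + 5) / 4 = 18/4 = 4.5
  mean(X_2) = (7 + 3 + 3 + 3) / 4 = 16/4 = 4

Step 2 — sample covariance S[i,j] = (1/(n-1)) · Σ_k (x_{k,i} - mean_i) · (x_{k,j} - mean_j), with n-1 = 3.
  S[X_1,X_1] = ((-0.5)·(-0.5) + (-3.5)·(-3.5) + (3.5)·(3.5) + (0.5)·(0.5)) / 3 = 25/3 = 8.3333
  S[X_1,X_2] = ((-0.5)·(3) + (-3.5)·(-1) + (3.5)·(-1) + (0.5)·(-1)) / 3 = -2/3 = -0.6667
  S[X_2,X_2] = ((3)·(3) + (-1)·(-1) + (-1)·(-1) + (-1)·(-1)) / 3 = 12/3 = 4

S is symmetric (S[j,i] = S[i,j]). Assembling:

S = [[8.3333, -0.6667],
 [-0.6667, 4]]


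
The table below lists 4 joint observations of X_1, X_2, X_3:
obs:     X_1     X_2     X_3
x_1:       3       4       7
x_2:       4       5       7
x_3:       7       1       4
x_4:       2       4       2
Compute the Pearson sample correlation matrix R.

Step 1 — column means:
  mean(X_1) = (3 + 4 + 7 + 2) / 4 = 16/4 = 4
  mean(X_2) = (4 + 5 + 1 + 4) / 4 = 14/4 = 3.5
  mean(X_3) = (7 + 7 + 4 + 2) / 4 = 20/4 = 5

Step 2 — sample variances and covariances s[i,j] = (1/(n-1)) · Σ_k (x_{k,i} - mean_i) · (x_{k,j} - mean_j), with n-1 = 3:
  s[X_1,X_1] = ((-1)·(-1) + (0)·(0) + (3)·(3) + (-2)·(-2)) / 3 = 14/3 = 4.6667
  s[X_1,X_2] = ((-1)·(0.5) + (0)·(1.5) + (3)·(-2.5) + (-2)·(0.5)) / 3 = -9/3 = -3
  s[X_1,X_3] = ((-1)·(2) + (0)·(2) + (3)·(-1) + (-2)·(-3)) / 3 = 1/3 = 0.3333
  s[X_2,X_2] = ((0.5)·(0.5) + (1.5)·(1.5) + (-2.5)·(-2.5) + (0.5)·(0.5)) / 3 = 9/3 = 3
  s[X_2,X_3] = ((0.5)·(2) + (1.5)·(2) + (-2.5)·(-1) + (0.5)·(-3)) / 3 = 5/3 = 1.6667
  s[X_3,X_3] = ((2)·(2) + (2)·(2) + (-1)·(-1) + (-3)·(-3)) / 3 = 18/3 = 6
  Sample standard deviations s_i = √(s[i,i]):
  s(X_1) = √(4.6667) = 2.1602
  s(X_2) = √(3) = 1.7321
  s(X_3) = √(6) = 2.4495

Step 3 — r_{ij} = s_{ij} / (s_i · s_j):
  r[X_1,X_1] = 1 (diagonal).
  r[X_1,X_2] = -3 / (2.1602 · 1.7321) = -3 / 3.7417 = -0.8018
  r[X_1,X_3] = 0.3333 / (2.1602 · 2.4495) = 0.3333 / 5.2915 = 0.063
  r[X_2,X_2] = 1 (diagonal).
  r[X_2,X_3] = 1.6667 / (1.7321 · 2.4495) = 1.6667 / 4.2426 = 0.3928
  r[X_3,X_3] = 1 (diagonal).

R is symmetric with unit diagonal. Assembling:

R = [[1, -0.8018, 0.063],
 [-0.8018, 1, 0.3928],
 [0.063, 0.3928, 1]]


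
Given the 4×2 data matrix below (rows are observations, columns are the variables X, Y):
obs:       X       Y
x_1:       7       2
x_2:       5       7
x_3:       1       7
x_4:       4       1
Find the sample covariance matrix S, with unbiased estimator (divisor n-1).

Step 1 — column means:
  mean(X) = (7 + 5 + 1 + 4) / 4 = 17/4 = 4.25
  mean(Y) = (2 + 7 + 7 + 1) / 4 = 17/4 = 4.25

Step 2 — sample covariance S[i,j] = (1/(n-1)) · Σ_k (x_{k,i} - mean_i) · (x_{k,j} - mean_j), with n-1 = 3.
  S[X,X] = ((2.75)·(2.75) + (0.75)·(0.75) + (-3.25)·(-3.25) + (-0.25)·(-0.25)) / 3 = 18.75/3 = 6.25
  S[X,Y] = ((2.75)·(-2.25) + (0.75)·(2.75) + (-3.25)·(2.75) + (-0.25)·(-3.25)) / 3 = -12.25/3 = -4.0833
  S[Y,Y] = ((-2.25)·(-2.25) + (2.75)·(2.75) + (2.75)·(2.75) + (-3.25)·(-3.25)) / 3 = 30.75/3 = 10.25

S is symmetric (S[j,i] = S[i,j]). Assembling:

S = [[6.25, -4.0833],
 [-4.0833, 10.25]]


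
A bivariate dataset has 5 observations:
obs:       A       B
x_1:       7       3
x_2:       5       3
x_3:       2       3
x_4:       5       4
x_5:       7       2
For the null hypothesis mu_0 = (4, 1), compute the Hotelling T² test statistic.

Step 1 — sample mean vector:
  mean(A) = (7 + 5 + 2 + 5 + 7) / 5 = 26/5 = 5.2
  mean(B) = (3 + 3 + 3 + 4 + 2) / 5 = 15/5 = 3
  x̄ = (5.2, 3),  deviation x̄ - mu_0 = (5.2, 3) - (4, 1) = (1.2, 2).

Step 2 — sample covariance matrix, S[i,j] = (1/(n-1)) · Σ_k (x_{k,i} - mean_i) · (x_{k,j} - mean_j), divisor n-1 = 4:
  S[A,A] = ((1.8)·(1.8) + (-0.2)·(-0.2) + (-3.2)·(-3.2) + (-0.2)·(-0.2) + (1.8)·(1.8)) / 4 = 16.8/4 = 4.2
  S[A,B] = ((1.8)·(0) + (-0.2)·(0) + (-3.2)·(0) + (-0.2)·(1) + (1.8)·(-1)) / 4 = -2/4 = -0.5
  S[B,B] = ((0)·(0) + (0)·(0) + (0)·(0) + (1)·(1) + (-1)·(-1)) / 4 = 2/4 = 0.5
  S = [[4.2, -0.5],
 [-0.5, 0.5]].

Step 3 — invert S. det(S) = 4.2·0.5 - (-0.5)² = 1.85.
  S^{-1} = (1/det) · [[d, -b], [-b, a]] = [[0.2703, 0.2703],
 [0.2703, 2.2703]].

Step 4 — quadratic form (x̄ - mu_0)^T · S^{-1} · (x̄ - mu_0):
  S^{-1} · (x̄ - mu_0) = (0.8649, 4.8649),
  (x̄ - mu_0)^T · [...] = (1.2)·(0.8649) + (2)·(4.8649) = 10.7676.

Step 5 — scale by n: T² = 5 · 10.7676 = 53.8378.

T² ≈ 53.8378


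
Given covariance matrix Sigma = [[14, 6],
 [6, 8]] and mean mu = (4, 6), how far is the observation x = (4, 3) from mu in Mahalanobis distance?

Step 1 — centre the observation: (x - mu) = (0, -3).

Step 2 — invert Sigma. det(Sigma) = 14·8 - (6)² = 76.
  Sigma^{-1} = (1/det) · [[d, -b], [-b, a]] = [[0.1053, -0.0789],
 [-0.0789, 0.1842]].

Step 3 — form the quadratic (x - mu)^T · Sigma^{-1} · (x - mu):
  Sigma^{-1} · (x - mu) = (0.2368, -0.5526).
  (x - mu)^T · [Sigma^{-1} · (x - mu)] = (0)·(0.2368) + (-3)·(-0.5526) = 1.6579.

Step 4 — take square root: d = √(1.6579) ≈ 1.2876.

d(x, mu) = √(1.6579) ≈ 1.2876


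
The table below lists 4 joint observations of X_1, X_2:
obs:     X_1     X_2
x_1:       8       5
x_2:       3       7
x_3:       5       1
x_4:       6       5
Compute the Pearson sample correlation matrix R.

Step 1 — column means:
  mean(X_1) = (8 + 3 + 5 + 6) / 4 = 22/4 = 5.5
  mean(X_2) = (5 + 7 + 1 + 5) / 4 = 18/4 = 4.5

Step 2 — sample variances and covariances s[i,j] = (1/(n-1)) · Σ_k (x_{k,i} - mean_i) · (x_{k,j} - mean_j), with n-1 = 3:
  s[X_1,X_1] = ((2.5)·(2.5) + (-2.5)·(-2.5) + (-0.5)·(-0.5) + (0.5)·(0.5)) / 3 = 13/3 = 4.3333
  s[X_1,X_2] = ((2.5)·(0.5) + (-2.5)·(2.5) + (-0.5)·(-3.5) + (0.5)·(0.5)) / 3 = -3/3 = -1
  s[X_2,X_2] = ((0.5)·(0.5) + (2.5)·(2.5) + (-3.5)·(-3.5) + (0.5)·(0.5)) / 3 = 19/3 = 6.3333
  Sample standard deviations s_i = √(s[i,i]):
  s(X_1) = √(4.3333) = 2.0817
  s(X_2) = √(6.3333) = 2.5166

Step 3 — r_{ij} = s_{ij} / (s_i · s_j):
  r[X_1,X_1] = 1 (diagonal).
  r[X_1,X_2] = -1 / (2.0817 · 2.5166) = -1 / 5.2387 = -0.1909
  r[X_2,X_2] = 1 (diagonal).

R is symmetric with unit diagonal. Assembling:

R = [[1, -0.1909],
 [-0.1909, 1]]


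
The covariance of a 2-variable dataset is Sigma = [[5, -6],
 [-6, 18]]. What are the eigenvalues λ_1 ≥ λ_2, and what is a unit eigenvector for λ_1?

Step 1 — characteristic polynomial of 2×2 Sigma:
  det(Sigma - λI) = λ² - trace · λ + det = 0.
  trace = 5 + 18 = 23, det = 5·18 - (-6)² = 54.
Step 2 — discriminant:
  Δ = trace² - 4·det = 529 - 216 = 313.
Step 3 — eigenvalues:
  λ = (trace ± √Δ)/2 = (23 ± 17.6918)/2,
  λ_1 = 20.3459,  λ_2 = 2.6541.

Step 4 — unit eigenvector for λ_1: solve (Sigma - λ_1 I)v = 0. First row:
  (5 - 20.3459)·v_x + (-6)·v_y = 0, i.e. (-15.3459)·v_x + (-6)·v_y = 0,
  so v ∝ (b, λ_1 - a) = (-6, 15.3459); multiply by -1 so the first entry is positive: u = (6, -15.3459).
  ||u|| = √((6)² + (-15.3459)²) = √(271.4967) ≈ 16.4772,
  v_1 = u/||u|| ≈ (0.3641, -0.9313) (||v_1|| = 1).

λ_1 = 20.3459,  λ_2 = 2.6541;  v_1 ≈ (0.3641, -0.9313)


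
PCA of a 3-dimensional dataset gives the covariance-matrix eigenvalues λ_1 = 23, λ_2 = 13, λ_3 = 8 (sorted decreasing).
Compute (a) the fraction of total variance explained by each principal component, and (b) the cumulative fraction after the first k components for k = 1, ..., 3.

Step 1 — total variance = trace(Sigma) = Σ λ_i = 23 + 13 + 8 = 44.

Step 2 — fraction explained by component i = λ_i / Σ λ:
  PC1: 23/44 = 0.5227
  PC2: 13/44 = 0.2955
  PC3: 8/44 = 0.1818

Step 3 — cumulative fraction after k components = (λ_1 + ... + λ_k) / Σ λ:
  k = 1: 23/44 = 0.5227
  k = 2: (23 + 13)/44 = 36/44 = 0.8182
  k = 3: (23 + 13 + 8)/44 = 44/44 = 1

Summary (fraction, with percent):

explained: PC1 0.5227 (52.27%), PC2 0.2955 (29.55%), PC3 0.1818 (18.18%);  cumulative: 0.5227, 0.8182, 1


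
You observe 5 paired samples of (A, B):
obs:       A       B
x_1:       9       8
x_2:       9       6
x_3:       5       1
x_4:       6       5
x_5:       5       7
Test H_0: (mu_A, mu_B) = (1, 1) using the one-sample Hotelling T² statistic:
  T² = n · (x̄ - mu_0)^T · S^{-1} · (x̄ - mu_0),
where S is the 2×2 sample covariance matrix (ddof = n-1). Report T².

Step 1 — sample mean vector:
  mean(A) = (9 + 9 + 5 + 6 + 5) / 5 = 34/5 = 6.8
  mean(B) = (8 + 6 + 1 + 5 + 7) / 5 = 27/5 = 5.4
  x̄ = (6.8, 5.4),  deviation x̄ - mu_0 = (6.8, 5.4) - (1, 1) = (5.8, 4.4).

Step 2 — sample covariance matrix, S[i,j] = (1/(n-1)) · Σ_k (x_{k,i} - mean_i) · (x_{k,j} - mean_j), divisor n-1 = 4:
  S[A,A] = ((2.2)·(2.2) + (2.2)·(2.2) + (-1.8)·(-1.8) + (-0.8)·(-0.8) + (-1.8)·(-1.8)) / 4 = 16.8/4 = 4.2
  S[A,B] = ((2.2)·(2.6) + (2.2)·(0.6) + (-1.8)·(-4.4) + (-0.8)·(-0.4) + (-1.8)·(1.6)) / 4 = 12.4/4 = 3.1
  S[B,B] = ((2.6)·(2.6) + (0.6)·(0.6) + (-4.4)·(-4.4) + (-0.4)·(-0.4) + (1.6)·(1.6)) / 4 = 29.2/4 = 7.3
  S = [[4.2, 3.1],
 [3.1, 7.3]].

Step 3 — invert S. det(S) = 4.2·7.3 - (3.1)² = 21.05.
  S^{-1} = (1/det) · [[d, -b], [-b, a]] = [[0.3468, -0.1473],
 [-0.1473, 0.1995]].

Step 4 — quadratic form (x̄ - mu_0)^T · S^{-1} · (x̄ - mu_0):
  S^{-1} · (x̄ - mu_0) = (1.3634, 0.0238),
  (x̄ - mu_0)^T · [...] = (5.8)·(1.3634) + (4.4)·(0.0238) = 8.0124.

Step 5 — scale by n: T² = 5 · 8.0124 = 40.0618.

T² ≈ 40.0618


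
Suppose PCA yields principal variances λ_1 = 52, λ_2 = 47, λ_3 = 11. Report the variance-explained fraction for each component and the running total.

Step 1 — total variance = trace(Sigma) = Σ λ_i = 52 + 47 + 11 = 110.

Step 2 — fraction explained by component i = λ_i / Σ λ:
  PC1: 52/110 = 0.4727
  PC2: 47/110 = 0.4273
  PC3: 11/110 = 0.1

Step 3 — cumulative fraction after k components = (λ_1 + ... + λ_k) / Σ λ:
  k = 1: 52/110 = 0.4727
  k = 2: (52 + 47)/110 = 99/110 = 0.9
  k = 3: (52 + 47 + 11)/110 = 110/110 = 1

Summary (fraction, with percent):

explained: PC1 0.4727 (47.27%), PC2 0.4273 (42.73%), PC3 0.1 (10%);  cumulative: 0.4727, 0.9, 1


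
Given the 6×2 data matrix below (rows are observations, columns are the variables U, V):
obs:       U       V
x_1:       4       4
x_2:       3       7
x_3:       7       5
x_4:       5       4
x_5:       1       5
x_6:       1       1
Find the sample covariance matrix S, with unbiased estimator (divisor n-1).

Step 1 — column means:
  mean(U) = (4 + 3 + 7 + 5 + 1 + 1) / 6 = 21/6 = 3.5
  mean(V) = (4 + 7 + 5 + 4 + 5 + 1) / 6 = 26/6 = 4.3333

Step 2 — sample covariance S[i,j] = (1/(n-1)) · Σ_k (x_{k,i} - mean_i) · (x_{k,j} - mean_j), with n-1 = 5.
  S[U,U] = ((0.5)·(0.5) + (-0.5)·(-0.5) + (3.5)·(3.5) + (1.5)·(1.5) + (-2.5)·(-2.5) + (-2.5)·(-2.5)) / 5 = 27.5/5 = 5.5
  S[U,V] = ((0.5)·(-0.3333) + (-0.5)·(2.6667) + (3.5)·(0.6667) + (1.5)·(-0.3333) + (-2.5)·(0.6667) + (-2.5)·(-3.3333)) / 5 = 7/5 = 1.4
  S[V,V] = ((-0.3333)·(-0.3333) + (2.6667)·(2.6667) + (0.6667)·(0.6667) + (-0.3333)·(-0.3333) + (0.6667)·(0.6667) + (-3.3333)·(-3.3333)) / 5 = 19.3333/5 = 3.8667

S is symmetric (S[j,i] = S[i,j]). Assembling:

S = [[5.5, 1.4],
 [1.4, 3.8667]]


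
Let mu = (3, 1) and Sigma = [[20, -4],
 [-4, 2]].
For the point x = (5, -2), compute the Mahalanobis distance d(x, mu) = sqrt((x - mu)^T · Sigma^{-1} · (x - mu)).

Step 1 — centre the observation: (x - mu) = (2, -3).

Step 2 — invert Sigma. det(Sigma) = 20·2 - (-4)² = 24.
  Sigma^{-1} = (1/det) · [[d, -b], [-b, a]] = [[0.0833, 0.1667],
 [0.1667, 0.8333]].

Step 3 — form the quadratic (x - mu)^T · Sigma^{-1} · (x - mu):
  Sigma^{-1} · (x - mu) = (-0.3333, -2.1667).
  (x - mu)^T · [Sigma^{-1} · (x - mu)] = (2)·(-0.3333) + (-3)·(-2.1667) = 5.8333.

Step 4 — take square root: d = √(5.8333) ≈ 2.4152.

d(x, mu) = √(5.8333) ≈ 2.4152


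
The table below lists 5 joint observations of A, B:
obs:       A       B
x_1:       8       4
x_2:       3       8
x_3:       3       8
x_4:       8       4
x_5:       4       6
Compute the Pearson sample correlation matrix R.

Step 1 — column means:
  mean(A) = (8 + 3 + 3 + 8 + 4) / 5 = 26/5 = 5.2
  mean(B) = (4 + 8 + 8 + 4 + 6) / 5 = 30/5 = 6

Step 2 — sample variances and covariances s[i,j] = (1/(n-1)) · Σ_k (x_{k,i} - mean_i) · (x_{k,j} - mean_j), with n-1 = 4:
  s[A,A] = ((2.8)·(2.8) + (-2.2)·(-2.2) + (-2.2)·(-2.2) + (2.8)·(2.8) + (-1.2)·(-1.2)) / 4 = 26.8/4 = 6.7
  s[A,B] = ((2.8)·(-2) + (-2.2)·(2) + (-2.2)·(2) + (2.8)·(-2) + (-1.2)·(0)) / 4 = -20/4 = -5
  s[B,B] = ((-2)·(-2) + (2)·(2) + (2)·(2) + (-2)·(-2) + (0)·(0)) / 4 = 16/4 = 4
  Sample standard deviations s_i = √(s[i,i]):
  s(A) = √(6.7) = 2.5884
  s(B) = √(4) = 2

Step 3 — r_{ij} = s_{ij} / (s_i · s_j):
  r[A,A] = 1 (diagonal).
  r[A,B] = -5 / (2.5884 · 2) = -5 / 5.1769 = -0.9658
  r[B,B] = 1 (diagonal).

R is symmetric with unit diagonal. Assembling:

R = [[1, -0.9658],
 [-0.9658, 1]]


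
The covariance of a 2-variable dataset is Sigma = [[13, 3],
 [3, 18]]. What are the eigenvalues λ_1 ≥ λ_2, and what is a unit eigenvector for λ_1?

Step 1 — characteristic polynomial of 2×2 Sigma:
  det(Sigma - λI) = λ² - trace · λ + det = 0.
  trace = 13 + 18 = 31, det = 13·18 - (3)² = 225.
Step 2 — discriminant:
  Δ = trace² - 4·det = 961 - 900 = 61.
Step 3 — eigenvalues:
  λ = (trace ± √Δ)/2 = (31 ± 7.8102)/2,
  λ_1 = 19.4051,  λ_2 = 11.5949.

Step 4 — unit eigenvector for λ_1: solve (Sigma - λ_1 I)v = 0. First row:
  (13 - 19.4051)·v_x + (3)·v_y = 0, i.e. (-6.4051)·v_x + (3)·v_y = 0,
  so v ∝ (b, λ_1 - a) = (3, 6.4051) = u.
  ||u|| = √((3)² + (6.4051)²) = √(50.0256) ≈ 7.0729,
  v_1 = u/||u|| ≈ (0.4242, 0.9056) (||v_1|| = 1).

λ_1 = 19.4051,  λ_2 = 11.5949;  v_1 ≈ (0.4242, 0.9056)


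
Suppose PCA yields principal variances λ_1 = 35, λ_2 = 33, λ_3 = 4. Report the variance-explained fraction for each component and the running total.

Step 1 — total variance = trace(Sigma) = Σ λ_i = 35 + 33 + 4 = 72.

Step 2 — fraction explained by component i = λ_i / Σ λ:
  PC1: 35/72 = 0.4861
  PC2: 33/72 = 0.4583
  PC3: 4/72 = 0.0556

Step 3 — cumulative fraction after k components = (λ_1 + ... + λ_k) / Σ λ:
  k = 1: 35/72 = 0.4861
  k = 2: (35 + 33)/72 = 68/72 = 0.9444
  k = 3: (35 + 33 + 4)/72 = 72/72 = 1

Summary (fraction, with percent):

explained: PC1 0.4861 (48.61%), PC2 0.4583 (45.83%), PC3 0.0556 (5.56%);  cumulative: 0.4861, 0.9444, 1


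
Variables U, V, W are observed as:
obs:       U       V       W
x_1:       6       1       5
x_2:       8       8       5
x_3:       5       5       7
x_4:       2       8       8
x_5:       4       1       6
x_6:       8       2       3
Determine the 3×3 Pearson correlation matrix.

Step 1 — column means:
  mean(U) = (6 + 8 + 5 + 2 + 4 + 8) / 6 = 33/6 = 5.5
  mean(V) = (1 + 8 + 5 + 8 + 1 + 2) / 6 = 25/6 = 4.1667
  mean(W) = (5 + 5 + 7 + 8 + 6 + 3) / 6 = 34/6 = 5.6667

Step 2 — sample variances and covariances s[i,j] = (1/(n-1)) · Σ_k (x_{k,i} - mean_i) · (x_{k,j} - mean_j), with n-1 = 5:
  s[U,U] = ((0.5)·(0.5) + (2.5)·(2.5) + (-0.5)·(-0.5) + (-3.5)·(-3.5) + (-1.5)·(-1.5) + (2.5)·(2.5)) / 5 = 27.5/5 = 5.5
  s[U,V] = ((0.5)·(-3.1667) + (2.5)·(3.8333) + (-0.5)·(0.8333) + (-3.5)·(3.8333) + (-1.5)·(-3.1667) + (2.5)·(-2.1667)) / 5 = -6.5/5 = -1.3
  s[U,W] = ((0.5)·(-0.6667) + (2.5)·(-0.6667) + (-0.5)·(1.3333) + (-3.5)·(2.3333) + (-1.5)·(0.3333) + (2.5)·(-2.6667)) / 5 = -18/5 = -3.6
  s[V,V] = ((-3.1667)·(-3.1667) + (3.8333)·(3.8333) + (0.8333)·(0.8333) + (3.8333)·(3.8333) + (-3.1667)·(-3.1667) + (-2.1667)·(-2.1667)) / 5 = 54.8333/5 = 10.9667
  s[V,W] = ((-3.1667)·(-0.6667) + (3.8333)·(-0.6667) + (0.8333)·(1.3333) + (3.8333)·(2.3333) + (-3.1667)·(0.3333) + (-2.1667)·(-2.6667)) / 5 = 14.3333/5 = 2.8667
  s[W,W] = ((-0.6667)·(-0.6667) + (-0.6667)·(-0.6667) + (1.3333)·(1.3333) + (2.3333)·(2.3333) + (0.3333)·(0.3333) + (-2.6667)·(-2.6667)) / 5 = 15.3333/5 = 3.0667
  Sample standard deviations s_i = √(s[i,i]):
  s(U) = √(5.5) = 2.3452
  s(V) = √(10.9667) = 3.3116
  s(W) = √(3.0667) = 1.7512

Step 3 — r_{ij} = s_{ij} / (s_i · s_j):
  r[U,U] = 1 (diagonal).
  r[U,V] = -1.3 / (2.3452 · 3.3116) = -1.3 / 7.7664 = -0.1674
  r[U,W] = -3.6 / (2.3452 · 1.7512) = -3.6 / 4.1069 = -0.8766
  r[V,V] = 1 (diagonal).
  r[V,W] = 2.8667 / (3.3116 · 1.7512) = 2.8667 / 5.7992 = 0.4943
  r[W,W] = 1 (diagonal).

R is symmetric with unit diagonal. Assembling:

R = [[1, -0.1674, -0.8766],
 [-0.1674, 1, 0.4943],
 [-0.8766, 0.4943, 1]]


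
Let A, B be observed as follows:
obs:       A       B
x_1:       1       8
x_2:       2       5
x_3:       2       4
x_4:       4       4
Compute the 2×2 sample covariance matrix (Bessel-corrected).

Step 1 — column means:
  mean(A) = (1 + 2 + 2 + 4) / 4 = 9/4 = 2.25
  mean(B) = (8 + 5 + 4 + 4) / 4 = 21/4 = 5.25

Step 2 — sample covariance S[i,j] = (1/(n-1)) · Σ_k (x_{k,i} - mean_i) · (x_{k,j} - mean_j), with n-1 = 3.
  S[A,A] = ((-1.25)·(-1.25) + (-0.25)·(-0.25) + (-0.25)·(-0.25) + (1.75)·(1.75)) / 3 = 4.75/3 = 1.5833
  S[A,B] = ((-1.25)·(2.75) + (-0.25)·(-0.25) + (-0.25)·(-1.25) + (1.75)·(-1.25)) / 3 = -5.25/3 = -1.75
  S[B,B] = ((2.75)·(2.75) + (-0.25)·(-0.25) + (-1.25)·(-1.25) + (-1.25)·(-1.25)) / 3 = 10.75/3 = 3.5833

S is symmetric (S[j,i] = S[i,j]). Assembling:

S = [[1.5833, -1.75],
 [-1.75, 3.5833]]


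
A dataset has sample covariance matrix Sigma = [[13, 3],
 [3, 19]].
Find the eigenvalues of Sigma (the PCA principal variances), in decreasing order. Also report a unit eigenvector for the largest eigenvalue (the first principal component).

Step 1 — characteristic polynomial of 2×2 Sigma:
  det(Sigma - λI) = λ² - trace · λ + det = 0.
  trace = 13 + 19 = 32, det = 13·19 - (3)² = 238.
Step 2 — discriminant:
  Δ = trace² - 4·det = 1024 - 952 = 72.
Step 3 — eigenvalues:
  λ = (trace ± √Δ)/2 = (32 ± 8.4853)/2,
  λ_1 = 20.2426,  λ_2 = 11.7574.

Step 4 — unit eigenvector for λ_1: solve (Sigma - λ_1 I)v = 0. First row:
  (13 - 20.2426)·v_x + (3)·v_y = 0, i.e. (-7.2426)·v_x + (3)·v_y = 0,
  so v ∝ (b, λ_1 - a) = (3, 7.2426) = u.
  ||u|| = √((3)² + (7.2426)²) = √(61.4558) ≈ 7.8394,
  v_1 = u/||u|| ≈ (0.3827, 0.9239) (||v_1|| = 1).

λ_1 = 20.2426,  λ_2 = 11.7574;  v_1 ≈ (0.3827, 0.9239)


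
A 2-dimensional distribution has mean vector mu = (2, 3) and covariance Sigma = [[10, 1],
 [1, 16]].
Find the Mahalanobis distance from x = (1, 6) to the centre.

Step 1 — centre the observation: (x - mu) = (-1, 3).

Step 2 — invert Sigma. det(Sigma) = 10·16 - (1)² = 159.
  Sigma^{-1} = (1/det) · [[d, -b], [-b, a]] = [[0.1006, -0.0063],
 [-0.0063, 0.0629]].

Step 3 — form the quadratic (x - mu)^T · Sigma^{-1} · (x - mu):
  Sigma^{-1} · (x - mu) = (-0.1195, 0.195).
  (x - mu)^T · [Sigma^{-1} · (x - mu)] = (-1)·(-0.1195) + (3)·(0.195) = 0.7044.

Step 4 — take square root: d = √(0.7044) ≈ 0.8393.

d(x, mu) = √(0.7044) ≈ 0.8393


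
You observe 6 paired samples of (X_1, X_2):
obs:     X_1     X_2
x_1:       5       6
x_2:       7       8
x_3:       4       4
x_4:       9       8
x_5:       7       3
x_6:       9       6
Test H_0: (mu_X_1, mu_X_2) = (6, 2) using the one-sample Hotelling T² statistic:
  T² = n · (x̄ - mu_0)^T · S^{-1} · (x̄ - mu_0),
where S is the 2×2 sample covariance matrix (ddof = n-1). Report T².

Step 1 — sample mean vector:
  mean(X_1) = (5 + 7 + 4 + 9 + 7 + 9) / 6 = 41/6 = 6.8333
  mean(X_2) = (6 + 8 + 4 + 8 + 3 + 6) / 6 = 35/6 = 5.8333
  x̄ = (6.8333, 5.8333),  deviation x̄ - mu_0 = (6.8333, 5.8333) - (6, 2) = (0.8333, 3.8333).

Step 2 — sample covariance matrix, S[i,j] = (1/(n-1)) · Σ_k (x_{k,i} - mean_i) · (x_{k,j} - mean_j), divisor n-1 = 5:
  S[X_1,X_1] = ((-1.8333)·(-1.8333) + (0.1667)·(0.1667) + (-2.8333)·(-2.8333) + (2.1667)·(2.1667) + (0.1667)·(0.1667) + (2.1667)·(2.1667)) / 5 = 20.8333/5 = 4.1667
  S[X_1,X_2] = ((-1.8333)·(0.1667) + (0.1667)·(2.1667) + (-2.8333)·(-1.8333) + (2.1667)·(2.1667) + (0.1667)·(-2.8333) + (2.1667)·(0.1667)) / 5 = 9.8333/5 = 1.9667
  S[X_2,X_2] = ((0.1667)·(0.1667) + (2.1667)·(2.1667) + (-1.8333)·(-1.8333) + (2.1667)·(2.1667) + (-2.8333)·(-2.8333) + (0.1667)·(0.1667)) / 5 = 20.8333/5 = 4.1667
  S = [[4.1667, 1.9667],
 [1.9667, 4.1667]].

Step 3 — invert S. det(S) = 4.1667·4.1667 - (1.9667)² = 13.4933.
  S^{-1} = (1/det) · [[d, -b], [-b, a]] = [[0.3088, -0.1458],
 [-0.1458, 0.3088]].

Step 4 — quadratic form (x̄ - mu_0)^T · S^{-1} · (x̄ - mu_0):
  S^{-1} · (x̄ - mu_0) = (-0.3014, 1.0623),
  (x̄ - mu_0)^T · [...] = (0.8333)·(-0.3014) + (3.8333)·(1.0623) = 3.8208.

Step 5 — scale by n: T² = 6 · 3.8208 = 22.9249.

T² ≈ 22.9249


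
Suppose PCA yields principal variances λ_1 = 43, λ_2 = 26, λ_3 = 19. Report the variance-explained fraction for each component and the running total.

Step 1 — total variance = trace(Sigma) = Σ λ_i = 43 + 26 + 19 = 88.

Step 2 — fraction explained by component i = λ_i / Σ λ:
  PC1: 43/88 = 0.4886
  PC2: 26/88 = 0.2955
  PC3: 19/88 = 0.2159

Step 3 — cumulative fraction after k components = (λ_1 + ... + λ_k) / Σ λ:
  k = 1: 43/88 = 0.4886
  k = 2: (43 + 26)/88 = 69/88 = 0.7841
  k = 3: (43 + 26 + 19)/88 = 88/88 = 1

Summary (fraction, with percent):

explained: PC1 0.4886 (48.86%), PC2 0.2955 (29.55%), PC3 0.2159 (21.59%);  cumulative: 0.4886, 0.7841, 1


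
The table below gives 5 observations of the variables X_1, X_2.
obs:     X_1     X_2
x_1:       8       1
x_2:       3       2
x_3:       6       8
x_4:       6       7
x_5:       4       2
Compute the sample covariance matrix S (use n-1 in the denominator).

Step 1 — column means:
  mean(X_1) = (8 + 3 + 6 + 6 + 4) / 5 = 27/5 = 5.4
  mean(X_2) = (1 + 2 + 8 + 7 + 2) / 5 = 20/5 = 4

Step 2 — sample covariance S[i,j] = (1/(n-1)) · Σ_k (x_{k,i} - mean_i) · (x_{k,j} - mean_j), with n-1 = 4.
  S[X_1,X_1] = ((2.6)·(2.6) + (-2.4)·(-2.4) + (0.6)·(0.6) + (0.6)·(0.6) + (-1.4)·(-1.4)) / 4 = 15.2/4 = 3.8
  S[X_1,X_2] = ((2.6)·(-3) + (-2.4)·(-2) + (0.6)·(4) + (0.6)·(3) + (-1.4)·(-2)) / 4 = 4/4 = 1
  S[X_2,X_2] = ((-3)·(-3) + (-2)·(-2) + (4)·(4) + (3)·(3) + (-2)·(-2)) / 4 = 42/4 = 10.5

S is symmetric (S[j,i] = S[i,j]). Assembling:

S = [[3.8, 1],
 [1, 10.5]]


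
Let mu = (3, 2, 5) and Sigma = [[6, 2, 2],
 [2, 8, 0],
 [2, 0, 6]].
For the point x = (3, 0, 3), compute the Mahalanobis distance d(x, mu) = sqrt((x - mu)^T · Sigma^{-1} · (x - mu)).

Step 1 — centre the observation: (x - mu) = (0, -2, -2).

Step 2 — invert Sigma (cofactor / det for 3×3, or solve directly):
  Sigma^{-1} = [[0.2069, -0.0517, -0.069],
 [-0.0517, 0.1379, 0.0172],
 [-0.069, 0.0172, 0.1897]].

Step 3 — form the quadratic (x - mu)^T · Sigma^{-1} · (x - mu):
  Sigma^{-1} · (x - mu) = (0.2414, -0.3103, -0.4138).
  (x - mu)^T · [Sigma^{-1} · (x - mu)] = (0)·(0.2414) + (-2)·(-0.3103) + (-2)·(-0.4138) = 1.4483.

Step 4 — take square root: d = √(1.4483) ≈ 1.2034.

d(x, mu) = √(1.4483) ≈ 1.2034


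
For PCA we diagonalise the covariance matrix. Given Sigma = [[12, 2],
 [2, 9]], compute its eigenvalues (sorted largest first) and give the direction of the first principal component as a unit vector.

Step 1 — characteristic polynomial of 2×2 Sigma:
  det(Sigma - λI) = λ² - trace · λ + det = 0.
  trace = 12 + 9 = 21, det = 12·9 - (2)² = 104.
Step 2 — discriminant:
  Δ = trace² - 4·det = 441 - 416 = 25.
Step 3 — eigenvalues:
  λ = (trace ± √Δ)/2 = (21 ± 5)/2,
  λ_1 = 13,  λ_2 = 8.

Step 4 — unit eigenvector for λ_1: solve (Sigma - λ_1 I)v = 0. First row:
  (12 - 13)·v_x + (2)·v_y = 0, i.e. (-1)·v_x + (2)·v_y = 0,
  so v ∝ (b, λ_1 - a) = (2, 1) = u.
  ||u|| = √((2)² + (1)²) = √(5) ≈ 2.2361,
  v_1 = u/||u|| ≈ (0.8944, 0.4472) (||v_1|| = 1).

λ_1 = 13,  λ_2 = 8;  v_1 ≈ (0.8944, 0.4472)


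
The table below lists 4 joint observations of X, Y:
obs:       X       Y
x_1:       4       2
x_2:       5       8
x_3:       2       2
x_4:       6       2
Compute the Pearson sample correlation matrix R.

Step 1 — column means:
  mean(X) = (4 + 5 + 2 + 6) / 4 = 17/4 = 4.25
  mean(Y) = (2 + 8 + 2 + 2) / 4 = 14/4 = 3.5

Step 2 — sample variances and covariances s[i,j] = (1/(n-1)) · Σ_k (x_{k,i} - mean_i) · (x_{k,j} - mean_j), with n-1 = 3:
  s[X,X] = ((-0.25)·(-0.25) + (0.75)·(0.75) + (-2.25)·(-2.25) + (1.75)·(1.75)) / 3 = 8.75/3 = 2.9167
  s[X,Y] = ((-0.25)·(-1.5) + (0.75)·(4.5) + (-2.25)·(-1.5) + (1.75)·(-1.5)) / 3 = 4.5/3 = 1.5
  s[Y,Y] = ((-1.5)·(-1.5) + (4.5)·(4.5) + (-1.5)·(-1.5) + (-1.5)·(-1.5)) / 3 = 27/3 = 9
  Sample standard deviations s_i = √(s[i,i]):
  s(X) = √(2.9167) = 1.7078
  s(Y) = √(9) = 3

Step 3 — r_{ij} = s_{ij} / (s_i · s_j):
  r[X,X] = 1 (diagonal).
  r[X,Y] = 1.5 / (1.7078 · 3) = 1.5 / 5.1235 = 0.2928
  r[Y,Y] = 1 (diagonal).

R is symmetric with unit diagonal. Assembling:

R = [[1, 0.2928],
 [0.2928, 1]]
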